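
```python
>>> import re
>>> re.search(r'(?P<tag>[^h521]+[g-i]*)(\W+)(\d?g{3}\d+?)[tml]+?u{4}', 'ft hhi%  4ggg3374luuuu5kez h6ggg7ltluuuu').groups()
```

This matches one or more of any character except [h521], then zero or more of a character in [g-i] (captured as 'tag'); then one or more of a non-word character (captured); then optionally a digit, then exactly 3 of a literal 'g', then one or more of a digit (lazy) (captured); then one or more of one of [tml] (lazy), then exactly 4 of a literal 'u'.
`re.search` tries every starting position until one works.
The match spans [0:22] → 'ft hhi%  4ggg3374luuuu'.
Captured: group 1 = 'ft hhi', group 2 = '%  ', group 3 = '4ggg3374'.

('ft hhi', '%  ', '4ggg3374')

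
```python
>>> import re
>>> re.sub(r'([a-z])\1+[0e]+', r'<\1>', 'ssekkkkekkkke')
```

A backreference is literal: `\1` must see the identical characters the first group matched.
Matches: at [0:3] → 'sse'; at [3:8] → 'kkkke'; at [8:13] → 'kkkke'.
The replacement refers to a captured group, so each match is rewritten using its own captured text.

'<s><k><k>'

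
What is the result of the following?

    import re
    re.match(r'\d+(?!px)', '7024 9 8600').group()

'7024'

The negative lookahead/lookbehind blocks any match where the forbidden context is present.
`re.match` won't scan ahead — the pattern has to work from the very first character.
The match spans [0:4] → '7024'.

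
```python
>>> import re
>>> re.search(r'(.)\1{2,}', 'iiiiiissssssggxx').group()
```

The backreference `\1` re-matches whatever the first group consumed, character for character.
The match spans [0:6] → 'iiiiii'.

'iiiiii'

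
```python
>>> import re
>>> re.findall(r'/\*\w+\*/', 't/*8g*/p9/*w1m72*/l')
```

Scanning left to right: at [1:7] → '/*8g*/'; at [9:18] → '/*w1m72*/'.
No capturing groups, so `findall` returns the 2 full match strings.

['/*8g*/', '/*w1m72*/']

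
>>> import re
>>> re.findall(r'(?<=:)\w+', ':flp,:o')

The `(?=…)`/`(?<=…)` assertion just peeks at neighbouring text; it doesn't advance the match position.
Scanning left to right: at [1:4] → 'flp'; at [6:7] → 'o'.
No capturing groups, so `findall` returns the 2 full match strings.

['flp', 'o']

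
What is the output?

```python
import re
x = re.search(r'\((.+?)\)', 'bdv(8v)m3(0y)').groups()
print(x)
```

('8v',)

The match spans [3:7] → '(8v)'.
Captured: group 1 = '8v'.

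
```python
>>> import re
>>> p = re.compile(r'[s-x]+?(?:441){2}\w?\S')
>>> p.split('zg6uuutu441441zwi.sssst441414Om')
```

['zg6', 'i.sssst441414Om']

Pattern: one or more of a character in [s-x] (lazy); then the literal '441' repeated 2 times, then optionally a word character, then a non-whitespace character.
Splitting on the pattern gives 2 pieces.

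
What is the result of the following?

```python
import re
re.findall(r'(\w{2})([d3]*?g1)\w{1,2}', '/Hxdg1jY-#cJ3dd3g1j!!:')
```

This matches exactly 2 of a word character (captured); then zero or more of one of [d3] (lazy), then the literal 'g1' (captured); then 1 to 2 of a word character.
`findall` packs the 2 group values into a tuple for every match.

[('Hx', 'dg1'), ('cJ', '3dd3g1')]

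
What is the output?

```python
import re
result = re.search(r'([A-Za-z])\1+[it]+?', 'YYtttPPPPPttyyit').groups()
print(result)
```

('Y',)

`\1` has to match the exact text group 1 already captured.
`search` walks the string left to right and returns the first match it finds.
The match spans [0:3] → 'YYt'.
Captured: group 1 = 'Y'.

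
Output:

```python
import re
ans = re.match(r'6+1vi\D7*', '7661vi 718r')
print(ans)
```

`re.match` only tries the pattern at the start of the string.
Here the pattern fails at index 0, so the call returns None.

None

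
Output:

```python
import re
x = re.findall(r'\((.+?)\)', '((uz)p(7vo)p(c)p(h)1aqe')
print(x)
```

A non-greedy quantifier consumes as few characters as it can — just enough that the remainder of the pattern still matches from where it stops; whatever follows it matches normally.
Walking the string: at [0:5] match '((uz)', group 1 = '(uz'; at [6:11] match '(7vo)', group 1 = '7vo'; at [12:15] match '(c)', group 1 = 'c'; at [16:19] match '(h)', group 1 = 'h'.
One capturing group, so `findall` returns just the captured substring from each match — 4 in all.

['(uz', '7vo', 'c', 'h']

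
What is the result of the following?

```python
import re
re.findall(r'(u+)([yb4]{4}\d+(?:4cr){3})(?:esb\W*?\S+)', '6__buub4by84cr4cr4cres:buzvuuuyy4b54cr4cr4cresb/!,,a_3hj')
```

[('uuu', 'yy4b54cr4cr4cr')]

This matches one or more of a literal 'u' (captured); then exactly 4 of one of [yb4], then one or more of a digit, then the literal '4cr' repeated 3 times (captured); then the literal 'esb', then zero or more of a non-word character (lazy), then one or more of a non-whitespace character (non-capturing group).
Walking the string: at [27:56] match 'uuuyy4b54cr4cr4cresb/!,,a_3hj', groups = ('uuu', 'yy4b54cr4cr4cr').
2 groups means the one result is a tuple of 2 captured strings — 1 here.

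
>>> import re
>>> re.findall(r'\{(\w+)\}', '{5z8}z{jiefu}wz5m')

['5z8', 'jiefu']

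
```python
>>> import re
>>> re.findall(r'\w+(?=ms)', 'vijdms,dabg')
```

['vijd']

The lookaround is zero-width — it requires the adjacent text to match without consuming it, so the asserted text isn't part of the match.
No capturing groups, so `findall` returns the 1 full match string.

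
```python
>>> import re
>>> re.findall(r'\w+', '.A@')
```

With no groups in the pattern, `findall` gives back each whole match — 1 here.

['A']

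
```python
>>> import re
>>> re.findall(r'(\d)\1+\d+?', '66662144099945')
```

['6', '4', '9']

The backreference `\1` re-matches whatever the first group consumed, character for character.
Because there's exactly one group, `findall` drops the full match and keeps group 1 from each hit.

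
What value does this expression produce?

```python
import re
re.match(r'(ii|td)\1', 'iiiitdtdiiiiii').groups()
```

('ii',)

After group 1 captures some text, `\1` only succeeds where that same text appears again.
`re.match` won't scan ahead — the pattern has to work from the very first character.
The match spans [0:4] → 'iiii'.
Captured: group 1 = 'ii'.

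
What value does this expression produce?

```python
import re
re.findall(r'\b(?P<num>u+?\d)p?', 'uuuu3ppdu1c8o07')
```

['uuuu3']

This matches a word boundary (`\b`, zero-width); then one or more of the literal 'u' (lazy), then a digit (captured as 'num'); then optionally a literal 'p'.
One capturing group, so `findall` returns just the captured substring from the one match — 1 in all.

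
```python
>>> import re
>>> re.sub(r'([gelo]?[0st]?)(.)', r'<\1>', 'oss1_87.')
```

'<os><><><><><>'

The pattern matches optionally one of [gelo], then optionally one of [0st] (captured); then any character (captured).
Matches: at [0:3] → 'oss'; at [3:4] → '1'; at [4:5] → '_'; at [5:6] → '8'; at [6:7] → '7'; ….
Each match is replaced using the text its own group 1 captured.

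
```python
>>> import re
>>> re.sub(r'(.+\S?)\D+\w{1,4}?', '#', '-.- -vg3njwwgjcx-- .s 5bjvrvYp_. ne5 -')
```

'# -'

Pattern: one or more of any character, then optionally a non-whitespace character (captured); then one or more of a non-digit, then 1 to 4 of a word character (lazy).
Matches: at [0:36] → '-.- -vg3njwwgjcx-- .s 5bjvrvYp_. ne5'.
Each match is replaced by '#'.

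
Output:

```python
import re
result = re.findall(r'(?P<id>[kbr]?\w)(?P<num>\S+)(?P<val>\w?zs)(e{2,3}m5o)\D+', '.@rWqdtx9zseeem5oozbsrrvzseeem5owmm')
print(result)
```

[('rW', 'qdtx9zseeem5oozbsrrv', 'zs', 'eeem5o')]

This matches optionally one of [kbr], then a word character (captured as 'id'); then one or more of a non-whitespace character (captured as 'num'); then optionally a word character, then the literal 'zs' (captured as 'val'); then 2 to 3 of a literal 'e', then the literal 'm5o' (captured); then one or more of a non-digit.
Matches: at [2:35] match 'rWqdtx9zseeem5oozbsrrvzseeem5owmm', groups = ('rW', 'qdtx9zseeem5oozbsrrv', 'zs', 'eeem5o').
4 groups means the one result is a tuple of 4 captured strings — 1 here.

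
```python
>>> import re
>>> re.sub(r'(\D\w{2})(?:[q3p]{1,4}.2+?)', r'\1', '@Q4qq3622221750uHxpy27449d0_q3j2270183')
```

'@Q42221750uHx7449d0_270183'

Pattern: a non-digit, then exactly 2 of a word character (captured); then 1 to 4 of one of [q3p], then any character, then one or more of a literal '2' (lazy) (non-capturing group).
A `+?`/`*?`/`{m,n}?` starts at its minimum and grows only as far as needed for what follows to match.
Matches: at [0:8] → '@Q4qq362'; at [15:21] → 'uHxpy2'; at [25:32] → 'd0_q3j2'.
The replacement refers to a captured group, so each match is rewritten using its own captured text.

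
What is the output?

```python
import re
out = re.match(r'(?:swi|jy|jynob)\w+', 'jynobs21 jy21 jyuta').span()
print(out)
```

`match` is anchored at position 0; if the pattern doesn't fit there, it returns None.
The match spans [0:8] → 'jynobs21'.

(0, 8)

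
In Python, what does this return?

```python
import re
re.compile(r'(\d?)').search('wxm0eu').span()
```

(0, 0)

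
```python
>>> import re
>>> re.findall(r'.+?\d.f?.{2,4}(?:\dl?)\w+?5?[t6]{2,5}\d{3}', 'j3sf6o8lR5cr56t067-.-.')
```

['j3sf6o8lR5cr56t067']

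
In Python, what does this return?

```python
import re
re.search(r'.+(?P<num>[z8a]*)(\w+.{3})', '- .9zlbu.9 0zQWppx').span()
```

(0, 18)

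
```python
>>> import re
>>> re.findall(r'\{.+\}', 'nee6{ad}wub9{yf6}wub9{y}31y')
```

['{ad}wub9{yf6}wub9{y}']

No capturing groups, so `findall` returns the 1 full match string.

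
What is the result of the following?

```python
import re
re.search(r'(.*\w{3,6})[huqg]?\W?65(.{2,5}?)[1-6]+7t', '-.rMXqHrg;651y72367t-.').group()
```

'-.rMXqHrg;651y72367t'

Pattern: zero or more of any character, then 3 to 6 of a word character (captured); then optionally one of [huqg], then optionally a non-word character, then the literal '65'; then 2 to 5 of any character (lazy) (captured); then one or more of a character in [1-6], then the literal '7t'.
`re.search` tries every starting position until one works.
The match spans [0:20] → '-.rMXqHrg;651y72367t'.
Captured: group 1 = '-.rMXqHrg', group 2 = '1y7'.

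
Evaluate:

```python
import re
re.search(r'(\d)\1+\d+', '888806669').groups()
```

The match spans [0:9] → '888806669'.
Captured: group 1 = '8'.

('8',)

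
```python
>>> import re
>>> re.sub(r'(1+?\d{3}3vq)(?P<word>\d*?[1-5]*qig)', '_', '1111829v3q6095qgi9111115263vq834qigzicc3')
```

This matches one or more of the literal '1' (lazy), then exactly 3 of a digit, then the literal '3vq' (captured); then zero or more of a digit (lazy), then zero or more of a character in [1-5], then the literal 'qig' (captured as 'word').
Matches: at [18:35] → '111115263vq834qig'.
`sub` substitutes '_' at each match site.

'1111829v3q6095qgi9_zicc3'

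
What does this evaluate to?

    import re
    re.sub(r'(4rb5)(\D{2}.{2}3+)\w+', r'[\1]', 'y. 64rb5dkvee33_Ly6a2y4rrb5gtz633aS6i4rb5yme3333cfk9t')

The pattern matches the literal '4r', then the literal 'b5' (captured); then exactly 2 of a non-digit, then exactly 2 of any character, then one or more of the literal '3' (captured); then one or more of a word character.
Matches: at [37:53] → '4rb5yme3333cfk9t'.
The replacement refers to a captured group, so each match is rewritten using its own captured text.

'y. 64rb5dkvee33_Ly6a2y4rrb5gtz633aS6i[4rb5]'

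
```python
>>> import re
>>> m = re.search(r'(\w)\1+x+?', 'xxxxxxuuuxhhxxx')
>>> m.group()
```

'xxxxxx'

`\1` is not a pattern — it's the concrete string captured by group 1, re-applied verbatim.
`search` walks the string left to right and returns the first match it finds.
The match spans [0:6] → 'xxxxxx'.
Captured: group 1 = 'x'.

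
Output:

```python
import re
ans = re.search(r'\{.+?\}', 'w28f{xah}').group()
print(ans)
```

The match spans [4:9] → '{xah}'.

{xah}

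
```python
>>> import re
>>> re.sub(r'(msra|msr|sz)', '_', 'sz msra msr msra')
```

Branches in `(...|...)` are attempted left-to-right; the first branch that allows the whole pattern to succeed is taken.
Matches: at [0:2] → 'sz'; at [3:7] → 'msra'; at [8:11] → 'msr'; at [12:16] → 'msra'.
Every occurrence is swapped for '_'.

'_ _ _ _'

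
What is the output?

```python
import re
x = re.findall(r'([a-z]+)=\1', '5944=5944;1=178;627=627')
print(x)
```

The backreference `\1` re-matches whatever the first group consumed, character for character.
`findall` collects group 1 from each match (0 total).
Nothing in the string satisfies the pattern, so the list is empty.

[]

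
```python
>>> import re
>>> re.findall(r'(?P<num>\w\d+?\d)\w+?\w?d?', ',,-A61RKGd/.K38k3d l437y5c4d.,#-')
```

The pattern matches a word character, then one or more of a digit (lazy), then a digit (captured as 'num'); then one or more of a word character (lazy), then optionally a word character, then optionally a literal 'd'.
Walking the string: at [3:8] match 'A61RK', group 1 = 'A61'; at [12:18] match 'K38k3d', group 1 = 'K38'; at [19:24] match 'l437y', group 1 = 'l43'.
Because there's exactly one group, `findall` drops the full match and keeps group 1 from each hit.

['A61', 'K38', 'l43']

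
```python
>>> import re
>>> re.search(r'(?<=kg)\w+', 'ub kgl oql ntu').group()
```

The positive lookaround only admits positions where the adjacent text matches; those characters stay outside the span.
The match spans [5:6] → 'l'.

'l'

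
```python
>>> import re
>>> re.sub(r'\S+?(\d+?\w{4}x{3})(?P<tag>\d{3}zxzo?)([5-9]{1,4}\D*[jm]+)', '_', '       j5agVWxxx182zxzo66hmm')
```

Every occurrence is swapped for '_'.

'       _'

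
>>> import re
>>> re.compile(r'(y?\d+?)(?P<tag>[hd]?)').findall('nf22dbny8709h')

[('2', ''), ('2', 'd'), ('y8', ''), ('7', ''), ('0', ''), ('9', 'h')]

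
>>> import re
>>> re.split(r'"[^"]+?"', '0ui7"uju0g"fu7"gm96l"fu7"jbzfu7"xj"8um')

Matches to split on: at [4:11] → '"uju0g"'; at [14:21] → '"gm96l"'; at [24:32] → '"jbzfu7"'.
`split` removes every match and returns the 4 fragments in between.

['0ui7', 'fu7', 'fu7', 'xj"8um']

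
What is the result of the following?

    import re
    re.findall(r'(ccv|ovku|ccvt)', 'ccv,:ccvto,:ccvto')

['ccv', 'ccv', 'ccv']

Branches in `(...|...)` are attempted left-to-right; the first branch that allows the whole pattern to succeed is taken.
Scanning left to right: at [0:3] match 'ccv', group 1 = 'ccv'; at [5:8] match 'ccv', group 1 = 'ccv'; at [12:15] match 'ccv', group 1 = 'ccv'.
One capturing group, so `findall` returns just the captured substring from each match — 3 in all.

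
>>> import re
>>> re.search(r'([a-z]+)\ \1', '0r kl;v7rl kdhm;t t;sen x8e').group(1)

't'

The match spans [16:19] → 't t'.
Captured: group 1 = 't'.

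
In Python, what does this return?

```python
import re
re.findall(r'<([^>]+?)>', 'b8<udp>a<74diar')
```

['udp']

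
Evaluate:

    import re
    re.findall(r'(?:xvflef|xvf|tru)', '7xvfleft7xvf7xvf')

['xvflef', 'xvf', 'xvf']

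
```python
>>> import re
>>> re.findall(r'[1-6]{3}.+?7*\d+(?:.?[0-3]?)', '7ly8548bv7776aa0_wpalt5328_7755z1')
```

['5328_7755z1']

Pattern: exactly 3 of a character in [1-6], then one or more of any character (lazy), then zero or more of a literal '7'; then one or more of a digit; then optionally any character, then optionally a character in [0-3] (non-capturing group).
Since nothing is captured, `findall` lists the 1 matched substring directly.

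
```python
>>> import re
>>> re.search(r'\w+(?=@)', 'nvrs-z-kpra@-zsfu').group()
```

'kpra'

Because the assertion is zero-width, the text it checks is not consumed and won't appear in the result.
`re.search` tries every starting position until one works.
The match spans [7:11] → 'kpra'.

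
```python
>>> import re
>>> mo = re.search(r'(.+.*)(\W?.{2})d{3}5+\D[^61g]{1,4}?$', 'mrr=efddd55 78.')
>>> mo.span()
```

The pattern matches one or more of any character, then zero or more of any character (captured); then optionally a non-word character, then exactly 2 of any character (captured); then exactly 3 of a literal 'd'; then one or more of a literal '5', then a non-digit, then 1 to 4 of any character except [61g] (lazy); then anchored at the end.
Unlike `match`, `search` isn't anchored — it looks for the pattern anywhere in the string.
The match spans [0:15] → 'mrr=efddd55 78.'.
Captured: group 1 = 'mrr=', group 2 = 'ef'.

(0, 15)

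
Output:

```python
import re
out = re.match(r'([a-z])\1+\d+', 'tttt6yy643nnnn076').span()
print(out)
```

(0, 5)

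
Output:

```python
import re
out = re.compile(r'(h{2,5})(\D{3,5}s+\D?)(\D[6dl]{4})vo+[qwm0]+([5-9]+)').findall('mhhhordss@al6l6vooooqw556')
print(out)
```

[('hhh', 'ordss@', 'al6l6', '556')]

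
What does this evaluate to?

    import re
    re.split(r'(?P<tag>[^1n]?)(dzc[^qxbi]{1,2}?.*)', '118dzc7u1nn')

['11', '8', 'dzc7u1nn', '']

With a capturing group present, the delimiter's captured portion is kept in the result list.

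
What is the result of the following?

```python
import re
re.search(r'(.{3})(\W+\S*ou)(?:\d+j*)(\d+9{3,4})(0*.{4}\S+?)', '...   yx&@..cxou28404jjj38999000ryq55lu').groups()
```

The match spans [0:37] → '...   yx&@..cxou28404jjj38999000ryq55'.
Captured: group 1 = '...', group 2 = '   yx&@..cxou', group 3 = '38999', group 4 = '000ryq55'.

('...', '   yx&@..cxou', '38999', '000ryq55')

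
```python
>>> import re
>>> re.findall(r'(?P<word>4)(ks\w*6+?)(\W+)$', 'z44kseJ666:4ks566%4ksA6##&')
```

This matches a literal '4' (captured as 'word'); then the literal 'ks', then zero or more of a word character, then one or more of a literal '6' (lazy) (captured); then one or more of a non-word character (captured); then anchored at the end.
Matches: at [18:26] match '4ksA6##&', groups = ('4', 'ksA6', '##&').
Multiple groups make `findall` return tuples — one 3-tuple for the one match.

[('4', 'ksA6', '##&')]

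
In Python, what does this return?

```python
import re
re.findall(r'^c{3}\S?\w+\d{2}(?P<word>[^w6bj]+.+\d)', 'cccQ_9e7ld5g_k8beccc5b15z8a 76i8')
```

The pattern matches anchored at the start of the string; then exactly 3 of a literal 'c', then optionally a non-whitespace character; then one or more of a word character, then exactly 2 of a digit; then one or more of any character except [w6bj], then one or more of any character, then a digit (captured as 'word').
Scanning left to right: at [0:32] match 'cccQ_9e7ld5g_k8beccc5b15z8a 76i8', group 1 = 'z8a 76i8'.
One capturing group, so `findall` returns just the captured substring from the one match — 1 in all.

['z8a 76i8']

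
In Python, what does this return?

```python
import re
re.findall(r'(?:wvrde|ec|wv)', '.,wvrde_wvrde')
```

['wvrde', 'wvrde']

Branches in `(...|...)` are attempted left-to-right; the first branch that allows the whole pattern to succeed is taken.
Since nothing is captured, `findall` lists the 2 matched substrings directly.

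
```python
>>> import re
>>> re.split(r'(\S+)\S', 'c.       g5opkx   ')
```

['', 'c', '       ', 'g5opk', '   ']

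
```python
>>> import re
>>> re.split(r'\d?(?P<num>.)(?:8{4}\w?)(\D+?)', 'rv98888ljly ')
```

['rv', '9', 'j', 'ly ']

This matches optionally a digit; then any character (captured as 'num'); then exactly 4 of the literal '8', then optionally a word character (non-capturing group); then one or more of a non-digit (lazy) (captured).
A `+?`/`*?`/`{m,n}?` starts at its minimum and grows only as far as needed for what follows to match.
Matches to split on: at [2:9] → '98888lj'.
With a capturing group present, the delimiter's captured portion is kept in the result list.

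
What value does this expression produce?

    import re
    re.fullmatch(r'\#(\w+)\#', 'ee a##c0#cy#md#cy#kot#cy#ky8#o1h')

None

`re.fullmatch` is like wrapping the pattern in `^…$` (in single-line mode).
Here the pattern can't cover the whole string, so the call returns None.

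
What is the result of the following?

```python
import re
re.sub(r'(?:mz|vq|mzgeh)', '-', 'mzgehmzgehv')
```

Alternation tries branches left to right and keeps the first one that lets the overall match succeed at that position.
Every occurrence is swapped for '-'.

'-geh-gehv'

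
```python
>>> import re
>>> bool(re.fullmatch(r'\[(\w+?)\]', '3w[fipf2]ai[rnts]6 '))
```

False

`re.fullmatch` is like wrapping the pattern in `^…$` (in single-line mode).
Here the pattern can't cover the whole string, so the call returns None, and `bool(None)` is False.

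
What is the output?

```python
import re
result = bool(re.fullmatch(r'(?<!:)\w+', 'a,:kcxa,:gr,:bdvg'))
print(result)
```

False

A negative assertion filters positions out without eating any characters.
`fullmatch` succeeds only if the pattern covers the string from start to end.
Here the string isn't matched end-to-end, so the call returns None, and `bool(None)` is False.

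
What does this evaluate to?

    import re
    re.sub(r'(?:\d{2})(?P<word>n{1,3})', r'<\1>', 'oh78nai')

The pattern matches exactly 2 of a digit (non-capturing group); then 1 to 3 of a literal 'n' (captured as 'word').
Matches: at [2:5] → '78n'.
The replacement refers to a captured group, so each match is rewritten using its own captured text.

'oh<n>ai'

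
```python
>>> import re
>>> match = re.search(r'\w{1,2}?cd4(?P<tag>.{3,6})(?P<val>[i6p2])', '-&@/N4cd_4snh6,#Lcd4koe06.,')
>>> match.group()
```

This matches 1 to 2 of a word character (lazy), then the literal 'cd4'; then 3 to 6 of any character (captured as 'tag'); then one of [i6p2] (captured as 'val').
`re.search` scans for the first position where the pattern succeeds.
The match spans [16:25] → 'Lcd4koe06'.
Captured: group 1 = 'koe0', group 2 = '6'.

'Lcd4koe06'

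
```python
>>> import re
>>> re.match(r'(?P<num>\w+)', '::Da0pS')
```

None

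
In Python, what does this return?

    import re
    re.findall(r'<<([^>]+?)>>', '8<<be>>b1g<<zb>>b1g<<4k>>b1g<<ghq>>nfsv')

`findall` collects group 1 from each match (4 total).

['be', 'zb', '4k', 'ghq']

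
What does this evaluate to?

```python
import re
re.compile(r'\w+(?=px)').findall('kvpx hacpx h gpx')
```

Because the assertion is zero-width, the text it checks is not consumed and won't appear in the result.
Matches: at [0:2] → 'kv'; at [5:8] → 'hac'; at [13:14] → 'g'.
`findall` yields the raw match text (3 of them) because the pattern has no groups.

['kv', 'hac', 'g']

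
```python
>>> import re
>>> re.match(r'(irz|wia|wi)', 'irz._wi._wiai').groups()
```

('irz',)

The match spans [0:3] → 'irz'.
Captured: group 1 = 'irz'.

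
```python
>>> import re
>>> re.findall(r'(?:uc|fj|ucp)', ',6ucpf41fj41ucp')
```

['uc', 'fj', 'uc']

Alternation tries branches left to right and keeps the first one that lets the overall match succeed at that position.
Matches: at [2:4] → 'uc'; at [8:10] → 'fj'; at [12:14] → 'uc'.
No capturing groups, so `findall` returns the 3 full match strings.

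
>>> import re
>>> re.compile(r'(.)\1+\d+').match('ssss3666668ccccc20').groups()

('s',)

A backreference is literal: `\1` must see the identical characters the first group matched.
`re.match` only tries the pattern at the start of the string.
The match spans [0:11] → 'ssss3666668'.
Captured: group 1 = 's'.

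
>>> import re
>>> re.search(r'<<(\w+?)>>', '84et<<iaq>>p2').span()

(4, 11)

`search` walks the string left to right and returns the first match it finds.
The match spans [4:11] → '<<iaq>>'.
Captured: group 1 = 'iaq'.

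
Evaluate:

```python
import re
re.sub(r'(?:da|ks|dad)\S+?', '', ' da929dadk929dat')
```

' 29k929'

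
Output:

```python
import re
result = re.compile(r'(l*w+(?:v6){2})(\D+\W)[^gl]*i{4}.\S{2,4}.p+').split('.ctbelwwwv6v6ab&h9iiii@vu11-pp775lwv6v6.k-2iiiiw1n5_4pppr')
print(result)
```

['.ctbe', 'lwwwv6v6', 'ab&', '775', 'lwv6v6', '.k-', 'r']

This matches zero or more of the literal 'l', then one or more of a literal 'w', then the literal 'v6' repeated 2 times (captured); then one or more of a non-digit, then a non-word character (captured); then zero or more of any character except [gl]; then exactly 4 of the literal 'i', then any character, then 2 to 4 of a non-whitespace character; then any character, then one or more of a literal 'p'.
Because the pattern has a capturing group, `split` also inserts each captured text between the pieces.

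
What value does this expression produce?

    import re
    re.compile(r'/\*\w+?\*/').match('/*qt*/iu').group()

`re.match` only tries the pattern at the start of the string.
The match spans [0:6] → '/*qt*/'.

'/*qt*/'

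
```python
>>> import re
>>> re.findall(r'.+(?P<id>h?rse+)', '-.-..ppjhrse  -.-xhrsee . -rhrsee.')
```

['rsee']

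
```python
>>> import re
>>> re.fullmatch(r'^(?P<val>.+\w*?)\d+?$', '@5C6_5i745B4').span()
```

(0, 12)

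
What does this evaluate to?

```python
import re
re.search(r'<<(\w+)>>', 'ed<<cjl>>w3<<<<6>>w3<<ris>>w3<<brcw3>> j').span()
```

(2, 9)

The match spans [2:9] → '<<cjl>>'.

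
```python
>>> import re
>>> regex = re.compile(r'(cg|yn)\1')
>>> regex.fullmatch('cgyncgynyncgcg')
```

None

After group 1 captures some text, `\1` only succeeds where that same text appears again.
`re.fullmatch` is like wrapping the pattern in `^…$` (in single-line mode).
Here the pattern can't cover the whole string, so the call returns None.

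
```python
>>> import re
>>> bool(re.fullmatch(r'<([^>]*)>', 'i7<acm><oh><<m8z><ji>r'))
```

False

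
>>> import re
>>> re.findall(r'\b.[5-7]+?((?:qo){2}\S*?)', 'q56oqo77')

[]

This matches a word boundary (`\b`, zero-width); then any character, then one or more of a character in [5-7] (lazy); then the literal 'qo' repeated 2 times, then zero or more of a non-whitespace character (lazy) (captured).
Because there's exactly one group, `findall` drops the full match and keeps group 1 from each hit.
Nothing in the string satisfies the pattern, so the list is empty.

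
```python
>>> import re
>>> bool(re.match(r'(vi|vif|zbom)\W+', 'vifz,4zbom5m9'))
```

False

`re.match` only tries the pattern at the start of the string.
Here the string doesn't start with a match, so the call returns None, and `bool(None)` is False.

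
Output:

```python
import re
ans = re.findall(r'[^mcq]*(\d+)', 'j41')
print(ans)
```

Pattern: zero or more of any character except [mcq]; then one or more of a digit (captured).
Scanning left to right: at [0:3] match 'j41', group 1 = '1'.
One capturing group, so `findall` returns just the captured substring from the one match — 1 in all.

['1']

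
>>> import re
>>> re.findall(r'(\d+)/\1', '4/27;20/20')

['20']

A backreference is literal: `\1` must see the identical characters the first group matched.
Walking the string: at [5:10] match '20/20', group 1 = '20'.
Because there's exactly one group, `findall` drops the full match and keeps group 1 from the one hit.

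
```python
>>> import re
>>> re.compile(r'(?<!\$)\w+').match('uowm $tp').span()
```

`(?!…)`/`(?<!…)` only lets a position through if the neighbouring text does NOT match; no characters are consumed.
`re.match` only tries the pattern at the start of the string.
The match spans [0:4] → 'uowm'.

(0, 4)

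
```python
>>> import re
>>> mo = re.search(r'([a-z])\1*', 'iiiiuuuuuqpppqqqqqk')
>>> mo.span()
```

A backreference is literal: `\1` must see the identical characters the first group matched.
The match spans [0:4] → 'iiii'.

(0, 4)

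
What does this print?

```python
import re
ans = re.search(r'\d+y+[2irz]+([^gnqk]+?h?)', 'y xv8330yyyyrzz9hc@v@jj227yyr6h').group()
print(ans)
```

8330yyyyrzz9h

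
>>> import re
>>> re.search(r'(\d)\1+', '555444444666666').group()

`\1` is not a pattern — it's the concrete string captured by group 1, re-applied verbatim.
Unlike `match`, `search` isn't anchored — it looks for the pattern anywhere in the string.
The match spans [0:3] → '555'.
Captured: group 1 = '5'.

'555'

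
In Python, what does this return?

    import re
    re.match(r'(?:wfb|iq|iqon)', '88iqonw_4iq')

None

`re.match` only tries the pattern at the start of the string.
Here position 0 doesn't satisfy it, so the call returns None.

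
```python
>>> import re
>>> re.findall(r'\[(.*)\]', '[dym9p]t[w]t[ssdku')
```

['dym9p]t[w']

Matches: at [0:11] match '[dym9p]t[w]', group 1 = 'dym9p]t[w'.
Because there's exactly one group, `findall` drops the full match and keeps group 1 from the one hit.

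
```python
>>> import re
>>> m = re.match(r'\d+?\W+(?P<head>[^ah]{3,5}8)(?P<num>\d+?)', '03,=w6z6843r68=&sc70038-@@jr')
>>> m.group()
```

'03,=w6z684'

Pattern: one or more of a digit (lazy); then one or more of a non-word character; then 3 to 5 of any character except [ah], then a literal '8' (captured as 'head'); then one or more of a digit (lazy) (captured as 'num').
With the lazy modifier that quantifier settles for the fewest repetitions that let the rest of the pattern succeed (the atoms after it are unaffected and can still be greedy).
`re.match` only tries the pattern at the start of the string.
The match spans [0:10] → '03,=w6z684'.
Captured: group 1 = 'w6z68', group 2 = '4'.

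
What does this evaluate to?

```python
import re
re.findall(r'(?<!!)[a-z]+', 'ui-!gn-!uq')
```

A negative assertion filters positions out without eating any characters.
Since nothing is captured, `findall` lists the 3 matched substrings directly.

['ui', 'n', 'q']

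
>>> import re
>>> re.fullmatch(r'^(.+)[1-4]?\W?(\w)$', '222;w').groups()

('222;', 'w')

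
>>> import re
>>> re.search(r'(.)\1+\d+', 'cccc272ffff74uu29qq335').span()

The backreference `\1` re-matches whatever the first group consumed, character for character.
The match spans [0:7] → 'cccc272'.

(0, 7)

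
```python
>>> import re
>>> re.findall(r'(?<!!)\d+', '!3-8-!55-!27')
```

`(?!…)`/`(?<!…)` only lets a position through if the neighbouring text does NOT match; no characters are consumed.
Walking the string: at [3:4] → '8'; at [7:8] → '5'; at [11:12] → '7'.
With no groups in the pattern, `findall` gives back each whole match — 3 here.

['8', '5', '7']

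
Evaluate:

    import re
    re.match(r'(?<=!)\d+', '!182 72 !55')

None

Because the assertion is zero-width, the text it checks is not consumed and won't appear in the result.
`match` is anchored at position 0; if the pattern doesn't fit there, it returns None.
Here the string doesn't start with a match, so the call returns None.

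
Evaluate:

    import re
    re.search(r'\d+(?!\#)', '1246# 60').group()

'124'

Because the assertion is negative and zero-width, positions next to the forbidden text are skipped.
`re.search` tries every starting position until one works.
The match spans [0:3] → '124'.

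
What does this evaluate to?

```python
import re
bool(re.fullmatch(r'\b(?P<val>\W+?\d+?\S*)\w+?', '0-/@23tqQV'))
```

Pattern: a word boundary (`\b`, zero-width); then one or more of a non-word character (lazy), then one or more of a digit (lazy), then zero or more of a non-whitespace character (captured as 'val'); then one or more of a word character (lazy).
`fullmatch` succeeds only if the pattern covers the string from start to end.
Here there's no way to consume every character, so the call returns None, and `bool(None)` is False.

False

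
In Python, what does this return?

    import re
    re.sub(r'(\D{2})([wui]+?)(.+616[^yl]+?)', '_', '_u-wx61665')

This matches exactly 2 of a non-digit (captured); then one or more of one of [wui] (lazy) (captured); then one or more of any character, then the literal '616', then one or more of any character except [yl] (lazy) (captured).
With the lazy modifier that quantifier settles for the fewest repetitions that let the rest of the pattern succeed (the atoms after it are unaffected and can still be greedy).
Matches: at [1:9] → 'u-wx6166'.
`sub` substitutes '_' at each match site.

'__5'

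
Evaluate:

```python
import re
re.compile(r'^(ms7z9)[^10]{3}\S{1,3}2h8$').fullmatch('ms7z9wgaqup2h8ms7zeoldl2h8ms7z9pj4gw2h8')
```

None

The pattern matches anchored at the start of the string; then the literal 'ms7', then the literal 'z9' (captured); then exactly 3 of any character except [10], then 1 to 3 of a non-whitespace character, then the literal '2h8'; then anchored at the end.
`re.fullmatch` requires the pattern to consume the entire string.
Here the pattern can't cover the whole string, so the call returns None.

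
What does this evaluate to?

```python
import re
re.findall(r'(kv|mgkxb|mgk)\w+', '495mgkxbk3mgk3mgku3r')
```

['mgkxb']

Branches in `(...|...)` are attempted left-to-right; the first branch that allows the whole pattern to succeed is taken.
Because there's exactly one group, `findall` drops the full match and keeps group 1 from the one hit.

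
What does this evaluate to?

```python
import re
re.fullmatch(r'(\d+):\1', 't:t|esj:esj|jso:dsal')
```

None

`fullmatch` succeeds only if the pattern covers the string from start to end.
Here the pattern can't cover the whole string, so the call returns None.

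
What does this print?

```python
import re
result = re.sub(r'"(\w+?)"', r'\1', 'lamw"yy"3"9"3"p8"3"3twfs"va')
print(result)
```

The replacement refers to a captured group, so each match is rewritten using its own captured text.

lamwyy393p833twfsva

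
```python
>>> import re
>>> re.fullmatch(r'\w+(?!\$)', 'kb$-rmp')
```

`fullmatch` succeeds only if the pattern covers the string from start to end.
Here the string isn't matched end-to-end, so the call returns None.

None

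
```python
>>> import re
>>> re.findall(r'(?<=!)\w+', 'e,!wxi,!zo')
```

['wxi', 'zo']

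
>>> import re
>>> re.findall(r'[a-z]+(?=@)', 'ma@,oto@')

['ma', 'oto']

Because the assertion is zero-width, the text it checks is not consumed and won't appear in the result.
Since nothing is captured, `findall` lists the 2 matched substrings directly.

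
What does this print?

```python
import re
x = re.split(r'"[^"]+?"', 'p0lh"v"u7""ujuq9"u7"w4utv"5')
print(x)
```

Matches to split on: at [4:7] → '"v"'; at [10:17] → '"ujuq9"'; at [19:26] → '"w4utv"'.
Splitting on the pattern gives 4 pieces.

['p0lh', 'u7"', 'u7', '5']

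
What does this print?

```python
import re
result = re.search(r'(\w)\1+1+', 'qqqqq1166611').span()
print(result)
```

(0, 7)

After group 1 captures some text, `\1` only succeeds where that same text appears again.
`re.search` tries every starting position until one works.
The match spans [0:7] → 'qqqqq11'.
Captured: group 1 = 'q'.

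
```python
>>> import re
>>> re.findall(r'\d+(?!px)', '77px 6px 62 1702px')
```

`(?!…)`/`(?<!…)` only lets a position through if the neighbouring text does NOT match; no characters are consumed.
Matches: at [0:1] → '7'; at [9:11] → '62'; at [12:15] → '170'.
With no groups in the pattern, `findall` gives back each whole match — 3 here.

['7', '62', '170']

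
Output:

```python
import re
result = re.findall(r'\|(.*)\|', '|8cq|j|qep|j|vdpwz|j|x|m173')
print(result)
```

['8cq|j|qep|j|vdpwz|j|x']

`findall` collects group 1 from the one match (1 total).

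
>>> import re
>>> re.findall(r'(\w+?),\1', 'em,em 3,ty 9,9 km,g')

['em', '9']

`\1` is not a pattern — it's the concrete string captured by group 1, re-applied verbatim.
One capturing group, so `findall` returns just the captured substring from each match — 2 in all.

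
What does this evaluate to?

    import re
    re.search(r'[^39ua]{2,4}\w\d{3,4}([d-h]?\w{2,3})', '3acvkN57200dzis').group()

'cvkN57200dzis'

The pattern matches 2 to 4 of any character except [39ua], then a word character, then 3 to 4 of a digit; then optionally a character in [d-h], then 2 to 3 of a word character (captured).
`re.search` tries every starting position until one works.
The match spans [2:15] → 'cvkN57200dzis'.
Captured: group 1 = 'dzis'.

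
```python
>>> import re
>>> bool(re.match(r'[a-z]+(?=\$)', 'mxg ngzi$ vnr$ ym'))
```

Lookahead/lookbehind check context without consuming it, so the matched span excludes the asserted characters.
`match` is anchored at position 0; if the pattern doesn't fit there, it returns None.
Here the string doesn't start with a match, so the call returns None, and `bool(None)` is False.

False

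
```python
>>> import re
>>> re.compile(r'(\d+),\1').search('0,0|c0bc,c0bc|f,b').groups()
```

After group 1 captures some text, `\1` only succeeds where that same text appears again.
`search` walks the string left to right and returns the first match it finds.
The match spans [0:3] → '0,0'.
Captured: group 1 = '0'.

('0',)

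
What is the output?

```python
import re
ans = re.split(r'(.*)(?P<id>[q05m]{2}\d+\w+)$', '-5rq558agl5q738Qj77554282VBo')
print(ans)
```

This matches zero or more of any character (captured); then exactly 2 of one of [q05m], then one or more of a digit, then one or more of a word character (captured as 'id'); then anchored at the end.
Matches to split on: at [0:28] → '-5rq558agl5q738Qj77554282VBo'.
`re.split` interleaves the captured-group text with the surrounding fragments.

['', '-5rq558agl5q738Qj77', '554282VBo', '']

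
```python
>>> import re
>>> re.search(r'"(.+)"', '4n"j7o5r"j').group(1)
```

'j7o5r'

Unlike `match`, `search` isn't anchored — it looks for the pattern anywhere in the string.
The match spans [2:9] → '"j7o5r"'.
Captured: group 1 = 'j7o5r'.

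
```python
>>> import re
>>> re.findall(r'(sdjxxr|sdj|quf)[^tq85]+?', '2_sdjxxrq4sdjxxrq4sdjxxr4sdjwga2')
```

['sdj', 'sdj', 'sdjxxr', 'sdj']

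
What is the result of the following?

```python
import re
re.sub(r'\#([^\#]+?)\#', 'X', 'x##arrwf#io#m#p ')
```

Matches: at [2:9] → '#arrwf#'; at [11:14] → '#m#'.
Each match is replaced by 'X'.

'x#XioXp '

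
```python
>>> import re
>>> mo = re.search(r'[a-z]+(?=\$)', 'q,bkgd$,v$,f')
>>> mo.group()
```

'bkgd'

The positive lookaround only admits positions where the adjacent text matches; those characters stay outside the span.
The match spans [2:6] → 'bkgd'.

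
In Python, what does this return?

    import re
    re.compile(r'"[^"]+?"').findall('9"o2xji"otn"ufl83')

Scanning left to right: at [1:8] → '"o2xji"'.
Since nothing is captured, `findall` lists the 1 matched substring directly.

['"o2xji"']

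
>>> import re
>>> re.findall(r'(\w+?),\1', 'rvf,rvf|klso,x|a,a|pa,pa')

['rvf', 'a', 'pa']

`\1` is not a pattern — it's the concrete string captured by group 1, re-applied verbatim.
Because there's exactly one group, `findall` drops the full match and keeps group 1 from each hit.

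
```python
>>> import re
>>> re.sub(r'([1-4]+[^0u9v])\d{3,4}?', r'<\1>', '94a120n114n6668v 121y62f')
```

'9<4a>n<114n>8v 121y62f'

The pattern matches one or more of a character in [1-4], then any character except [0u9v] (captured); then 3 to 4 of a digit (lazy).
The `?` after the quantifier makes it lazy — it takes as little as possible before letting the rest of the pattern try.
Matches: at [1:6] → '4a120'; at [7:14] → '114n666'.
`\1` in the replacement pulls in group 1's text for each match.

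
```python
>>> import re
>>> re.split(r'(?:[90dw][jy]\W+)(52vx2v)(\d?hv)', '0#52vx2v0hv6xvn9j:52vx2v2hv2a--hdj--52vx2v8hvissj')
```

['0#52vx2v0hv6xvn', '52vx2v', '2hv', '2a--h', '52vx2v', '8hv', 'issj']

The pattern matches one of [90dw], then one of [jy], then one or more of a non-word character (non-capturing group); then the literal '52v', then the literal 'x2v' (captured); then optionally a digit, then the literal 'hv' (captured).
With a capturing group present, the delimiter's captured portion is kept in the result list.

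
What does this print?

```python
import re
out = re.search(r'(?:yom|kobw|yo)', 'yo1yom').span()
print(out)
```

(0, 2)

The match spans [0:2] → 'yo'.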